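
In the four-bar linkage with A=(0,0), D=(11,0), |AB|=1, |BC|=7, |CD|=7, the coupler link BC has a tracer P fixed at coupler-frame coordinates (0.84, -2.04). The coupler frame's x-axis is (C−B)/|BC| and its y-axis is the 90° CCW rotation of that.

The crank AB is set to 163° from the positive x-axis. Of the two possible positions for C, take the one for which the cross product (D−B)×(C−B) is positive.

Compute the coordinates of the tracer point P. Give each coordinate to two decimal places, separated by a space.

A=(0,0), D=(11.00,0)
B = A + 1.00·(cos163°, sin163°) = (-0.9563, 0.2924)
|BD| = 11.9599
circle(B,7.00) ∩ circle(D,7.00): a=5.9799, h=3.6387
  candidates: C₊=(5.1108,3.7838) cross=43.519; C₋=(4.9329,-3.4915) cross=-43.519
  mode + wants cross > 0 → take C=(5.1108,3.7838) (cross=43.519)
ex = (C−B)/|BC| = (0.8667,0.4988); ey = (-0.4988,0.8667)
P = B + 0.84·ex + -2.04·ey = (0.7893,-1.0568)

0.79 -1.06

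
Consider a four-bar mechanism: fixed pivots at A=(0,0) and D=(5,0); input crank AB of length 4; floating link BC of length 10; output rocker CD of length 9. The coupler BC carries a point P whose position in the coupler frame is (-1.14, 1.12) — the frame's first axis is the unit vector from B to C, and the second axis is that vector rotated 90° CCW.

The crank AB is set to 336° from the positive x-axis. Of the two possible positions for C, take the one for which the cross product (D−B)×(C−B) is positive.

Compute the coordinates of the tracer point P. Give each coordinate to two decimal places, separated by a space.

2.91 -3.04

A=(0,0), D=(5.00,0)
B = A + 4.00·(cos336°, sin336°) = (3.6542, -1.6269)
|BD| = 2.1114
circle(B,10.00) ∩ circle(D,9.00): a=5.5550, h=8.3152
  candidates: C₊=(0.7878,7.9534) cross=17.557; C₋=(13.6021,-2.6466) cross=-17.557
  mode + wants cross > 0 → take C=(0.7878,7.9534) (cross=17.557)
ex = (C−B)/|BC| = (-0.2866,0.9580); ey = (-0.9580,-0.2866)
P = B + -1.14·ex + 1.12·ey = (2.9080,-3.0401)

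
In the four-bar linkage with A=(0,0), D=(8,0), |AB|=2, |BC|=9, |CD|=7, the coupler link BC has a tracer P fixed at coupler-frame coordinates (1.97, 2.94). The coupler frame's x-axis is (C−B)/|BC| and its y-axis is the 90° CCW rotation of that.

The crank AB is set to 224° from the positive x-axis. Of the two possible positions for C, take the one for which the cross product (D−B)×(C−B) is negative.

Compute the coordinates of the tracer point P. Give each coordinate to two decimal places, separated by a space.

A=(0,0), D=(8.00,0)
B = A + 2.00·(cos224°, sin224°) = (-1.4387, -1.3893)
|BD| = 9.5404
circle(B,9.00) ∩ circle(D,7.00): a=6.4473, h=6.2795
  candidates: C₊=(4.0254,5.7622) cross=59.909; C₋=(5.8543,-6.6630) cross=-59.909
  mode - wants cross < 0 → take C=(5.8543,-6.6630) (cross=-59.909)
ex = (C−B)/|BC| = (0.8103,-0.5860); ey = (0.5860,0.8103)
P = B + 1.97·ex + 2.94·ey = (1.8804,-0.1613)

1.88 -0.16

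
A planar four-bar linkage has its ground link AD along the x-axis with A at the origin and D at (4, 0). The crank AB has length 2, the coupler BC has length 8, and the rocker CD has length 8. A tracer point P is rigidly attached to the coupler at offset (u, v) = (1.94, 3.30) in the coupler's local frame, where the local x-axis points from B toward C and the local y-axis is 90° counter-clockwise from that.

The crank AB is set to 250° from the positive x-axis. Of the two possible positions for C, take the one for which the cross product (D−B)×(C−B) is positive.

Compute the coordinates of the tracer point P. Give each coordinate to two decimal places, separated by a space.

A=(0,0), D=(4.00,0)
B = A + 2.00·(cos250°, sin250°) = (-0.6840, -1.8794)
|BD| = 5.0470
circle(B,8.00) ∩ circle(D,8.00): a=2.5235, h=7.5916
  candidates: C₊=(-1.1689,6.1059) cross=38.315; C₋=(4.4849,-7.9853) cross=-38.315
  mode + wants cross > 0 → take C=(-1.1689,6.1059) (cross=38.315)
ex = (C−B)/|BC| = (-0.0606,0.9982); ey = (-0.9982,-0.0606)
P = B + 1.94·ex + 3.30·ey = (-4.0956,-0.1430)

-4.10 -0.14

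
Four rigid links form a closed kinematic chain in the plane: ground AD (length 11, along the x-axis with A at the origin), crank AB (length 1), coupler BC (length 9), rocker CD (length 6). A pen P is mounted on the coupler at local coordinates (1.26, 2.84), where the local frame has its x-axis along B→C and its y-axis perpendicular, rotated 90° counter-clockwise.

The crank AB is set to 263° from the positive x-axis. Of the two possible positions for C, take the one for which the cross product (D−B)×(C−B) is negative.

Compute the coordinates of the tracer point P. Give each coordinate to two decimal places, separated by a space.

A=(0,0), D=(11.00,0)
B = A + 1.00·(cos263°, sin263°) = (-0.1219, -0.9925)
|BD| = 11.1661
circle(B,9.00) ∩ circle(D,6.00): a=7.5981, h=4.8238
  candidates: C₊=(7.0173,4.4876) cross=53.863; C₋=(7.8749,-5.1219) cross=-53.863
  mode - wants cross < 0 → take C=(7.8749,-5.1219) (cross=-53.863)
ex = (C−B)/|BC| = (0.8885,-0.4588); ey = (0.4588,0.8885)
P = B + 1.26·ex + 2.84·ey = (2.3007,0.9528)

2.30 0.95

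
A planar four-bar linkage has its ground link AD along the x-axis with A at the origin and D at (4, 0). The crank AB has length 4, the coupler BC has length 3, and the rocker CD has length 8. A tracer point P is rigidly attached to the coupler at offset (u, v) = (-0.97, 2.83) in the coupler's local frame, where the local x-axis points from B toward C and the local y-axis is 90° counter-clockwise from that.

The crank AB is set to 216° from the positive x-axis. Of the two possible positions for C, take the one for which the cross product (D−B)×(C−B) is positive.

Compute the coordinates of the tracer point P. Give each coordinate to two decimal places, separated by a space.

A=(0,0), D=(4.00,0)
B = A + 4.00·(cos216°, sin216°) = (-3.2361, -2.3511)
|BD| = 7.6085
circle(B,3.00) ∩ circle(D,8.00): a=0.1898, h=2.9940
  candidates: C₊=(-3.9807,0.5550) cross=22.780; C₋=(-2.1303,-5.1399) cross=-22.780
  mode + wants cross > 0 → take C=(-3.9807,0.5550) (cross=22.780)
ex = (C−B)/|BC| = (-0.2482,0.9687); ey = (-0.9687,-0.2482)
P = B + -0.97·ex + 2.83·ey = (-5.7367,-3.9932)

-5.74 -3.99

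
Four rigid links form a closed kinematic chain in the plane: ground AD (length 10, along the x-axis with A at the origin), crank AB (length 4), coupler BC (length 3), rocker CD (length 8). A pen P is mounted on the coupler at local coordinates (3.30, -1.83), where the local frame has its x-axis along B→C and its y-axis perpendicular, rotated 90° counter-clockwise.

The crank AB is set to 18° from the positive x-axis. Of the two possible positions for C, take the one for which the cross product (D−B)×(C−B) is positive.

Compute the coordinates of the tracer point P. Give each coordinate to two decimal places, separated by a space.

4.90 4.85

A=(0,0), D=(10.00,0)
B = A + 4.00·(cos18°, sin18°) = (3.8042, 1.2361)
|BD| = 6.3179
circle(B,3.00) ∩ circle(D,8.00): a=-1.1938, h=2.7522
  candidates: C₊=(3.1720,4.1687) cross=17.388; C₋=(2.0950,-1.2294) cross=-17.388
  mode + wants cross > 0 → take C=(3.1720,4.1687) (cross=17.388)
ex = (C−B)/|BC| = (-0.2108,0.9775); ey = (-0.9775,-0.2108)
P = B + 3.30·ex + -1.83·ey = (4.8976,4.8476)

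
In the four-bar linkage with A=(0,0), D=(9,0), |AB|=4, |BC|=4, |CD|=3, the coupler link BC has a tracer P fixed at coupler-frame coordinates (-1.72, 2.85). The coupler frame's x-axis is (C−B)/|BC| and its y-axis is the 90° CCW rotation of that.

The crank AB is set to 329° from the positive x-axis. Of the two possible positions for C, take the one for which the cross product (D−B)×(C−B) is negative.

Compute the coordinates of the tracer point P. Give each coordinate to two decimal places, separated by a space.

A=(0,0), D=(9.00,0)
B = A + 4.00·(cos329°, sin329°) = (3.4287, -2.0602)
|BD| = 5.9400
circle(B,4.00) ∩ circle(D,3.00): a=3.5592, h=1.8253
  candidates: C₊=(6.1339,0.8863) cross=10.843; C₋=(7.4001,-2.5377) cross=-10.843
  mode - wants cross < 0 → take C=(7.4001,-2.5377) (cross=-10.843)
ex = (C−B)/|BC| = (0.9928,-0.1194); ey = (0.1194,0.9928)
P = B + -1.72·ex + 2.85·ey = (2.0613,0.9748)

2.06 0.97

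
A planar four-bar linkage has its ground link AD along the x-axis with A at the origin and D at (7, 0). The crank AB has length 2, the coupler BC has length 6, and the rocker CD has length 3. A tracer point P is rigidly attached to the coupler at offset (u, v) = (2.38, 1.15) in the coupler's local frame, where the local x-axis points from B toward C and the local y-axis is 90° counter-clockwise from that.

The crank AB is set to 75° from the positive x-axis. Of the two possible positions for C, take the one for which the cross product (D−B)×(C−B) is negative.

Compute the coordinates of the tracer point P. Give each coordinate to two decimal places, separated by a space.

A=(0,0), D=(7.00,0)
B = A + 2.00·(cos75°, sin75°) = (0.5176, 1.9319)
|BD| = 6.7641
circle(B,6.00) ∩ circle(D,3.00): a=5.3779, h=2.6605
  candidates: C₊=(6.4314,2.9456) cross=17.996; C₋=(4.9117,-2.1538) cross=-17.996
  mode - wants cross < 0 → take C=(4.9117,-2.1538) (cross=-17.996)
ex = (C−B)/|BC| = (0.7323,-0.6809); ey = (0.6809,0.7323)
P = B + 2.38·ex + 1.15·ey = (3.0437,1.1534)

3.04 1.15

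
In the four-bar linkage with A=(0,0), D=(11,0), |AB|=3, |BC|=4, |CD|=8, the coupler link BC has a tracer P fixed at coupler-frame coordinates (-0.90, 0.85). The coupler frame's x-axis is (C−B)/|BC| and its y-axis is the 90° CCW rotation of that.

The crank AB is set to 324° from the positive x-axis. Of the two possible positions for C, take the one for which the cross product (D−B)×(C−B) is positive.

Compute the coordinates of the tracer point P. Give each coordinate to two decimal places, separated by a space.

A=(0,0), D=(11.00,0)
B = A + 3.00·(cos324°, sin324°) = (2.4271, -1.7634)
|BD| = 8.7524
circle(B,4.00) ∩ circle(D,8.00): a=1.6341, h=3.6510
  candidates: C₊=(3.2921,2.1420) cross=31.955; C₋=(4.7632,-5.0102) cross=-31.955
  mode + wants cross > 0 → take C=(3.2921,2.1420) (cross=31.955)
ex = (C−B)/|BC| = (0.2163,0.9763); ey = (-0.9763,0.2163)
P = B + -0.90·ex + 0.85·ey = (1.4025,-2.4582)

1.40 -2.46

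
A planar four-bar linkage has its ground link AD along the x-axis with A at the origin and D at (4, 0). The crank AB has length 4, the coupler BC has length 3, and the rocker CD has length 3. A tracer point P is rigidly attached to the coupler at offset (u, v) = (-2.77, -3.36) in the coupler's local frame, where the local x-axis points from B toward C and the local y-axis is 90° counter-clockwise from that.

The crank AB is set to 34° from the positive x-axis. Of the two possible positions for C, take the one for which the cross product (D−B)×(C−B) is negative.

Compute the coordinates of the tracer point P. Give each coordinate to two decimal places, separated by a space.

3.28 6.59

A=(0,0), D=(4.00,0)
B = A + 4.00·(cos34°, sin34°) = (3.3162, 2.2368)
|BD| = 2.3390
circle(B,3.00) ∩ circle(D,3.00): a=1.1695, h=2.7627
  candidates: C₊=(6.3000,1.9261) cross=6.462; C₋=(1.0161,0.3107) cross=-6.462
  mode - wants cross < 0 → take C=(1.0161,0.3107) (cross=-6.462)
ex = (C−B)/|BC| = (-0.7667,-0.6420); ey = (0.6420,-0.7667)
P = B + -2.77·ex + -3.36·ey = (3.2826,6.5912)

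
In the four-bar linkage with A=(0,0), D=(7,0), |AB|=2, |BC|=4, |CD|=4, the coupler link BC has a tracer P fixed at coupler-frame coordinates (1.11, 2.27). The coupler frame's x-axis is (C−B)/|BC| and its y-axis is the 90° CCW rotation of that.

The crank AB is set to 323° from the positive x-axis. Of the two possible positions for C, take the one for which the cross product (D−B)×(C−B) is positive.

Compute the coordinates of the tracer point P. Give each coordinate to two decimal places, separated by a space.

0.23 0.92

A=(0,0), D=(7.00,0)
B = A + 2.00·(cos323°, sin323°) = (1.5973, -1.2036)
|BD| = 5.5352
circle(B,4.00) ∩ circle(D,4.00): a=2.7676, h=2.8880
  candidates: C₊=(3.6706,2.2171) cross=15.986; C₋=(4.9266,-3.4207) cross=-15.986
  mode + wants cross > 0 → take C=(3.6706,2.2171) (cross=15.986)
ex = (C−B)/|BC| = (0.5183,0.8552); ey = (-0.8552,0.5183)
P = B + 1.11·ex + 2.27·ey = (0.2314,0.9222)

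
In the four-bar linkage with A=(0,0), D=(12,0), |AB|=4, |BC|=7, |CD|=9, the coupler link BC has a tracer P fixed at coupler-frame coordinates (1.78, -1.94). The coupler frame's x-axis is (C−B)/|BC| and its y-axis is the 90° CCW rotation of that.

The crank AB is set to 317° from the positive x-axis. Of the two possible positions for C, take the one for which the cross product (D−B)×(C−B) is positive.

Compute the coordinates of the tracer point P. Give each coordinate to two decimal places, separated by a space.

5.12 -1.28

A=(0,0), D=(12.00,0)
B = A + 4.00·(cos317°, sin317°) = (2.9254, -2.7280)
|BD| = 9.4758
circle(B,7.00) ∩ circle(D,9.00): a=3.0494, h=6.3009
  candidates: C₊=(4.0317,4.1840) cross=59.706; C₋=(7.6597,-7.8842) cross=-59.706
  mode + wants cross > 0 → take C=(4.0317,4.1840) (cross=59.706)
ex = (C−B)/|BC| = (0.1580,0.9874); ey = (-0.9874,0.1580)
P = B + 1.78·ex + -1.94·ey = (5.1223,-1.2770)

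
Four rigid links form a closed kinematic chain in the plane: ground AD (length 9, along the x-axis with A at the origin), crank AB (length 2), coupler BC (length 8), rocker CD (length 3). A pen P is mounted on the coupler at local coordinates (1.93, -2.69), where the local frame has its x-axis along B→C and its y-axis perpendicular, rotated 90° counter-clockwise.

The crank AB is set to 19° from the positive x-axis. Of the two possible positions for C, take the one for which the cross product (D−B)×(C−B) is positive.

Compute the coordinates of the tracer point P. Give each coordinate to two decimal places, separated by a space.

4.51 -1.37

A=(0,0), D=(9.00,0)
B = A + 2.00·(cos19°, sin19°) = (1.8910, 0.6511)
|BD| = 7.1387
circle(B,8.00) ∩ circle(D,3.00): a=7.4216, h=2.9866
  candidates: C₊=(9.5541,2.9484) cross=21.321; C₋=(9.0093,-3.0000) cross=-21.321
  mode + wants cross > 0 → take C=(9.5541,2.9484) (cross=21.321)
ex = (C−B)/|BC| = (0.9579,0.2872); ey = (-0.2872,0.9579)
P = B + 1.93·ex + -2.69·ey = (4.5122,-1.3714)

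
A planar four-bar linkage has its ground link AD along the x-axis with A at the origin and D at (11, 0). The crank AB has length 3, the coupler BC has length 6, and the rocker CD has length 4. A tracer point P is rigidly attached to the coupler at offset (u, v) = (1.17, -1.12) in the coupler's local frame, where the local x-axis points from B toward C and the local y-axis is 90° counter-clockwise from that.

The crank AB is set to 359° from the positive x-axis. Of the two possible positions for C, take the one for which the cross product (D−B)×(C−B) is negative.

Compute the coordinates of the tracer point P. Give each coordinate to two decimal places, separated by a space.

A=(0,0), D=(11.00,0)
B = A + 3.00·(cos359°, sin359°) = (2.9995, -0.0524)
|BD| = 8.0006
circle(B,6.00) ∩ circle(D,4.00): a=5.2502, h=2.9043
  candidates: C₊=(8.2306,2.8863) cross=23.237; C₋=(8.2687,-2.9223) cross=-23.237
  mode - wants cross < 0 → take C=(8.2687,-2.9223) (cross=-23.237)
ex = (C−B)/|BC| = (0.8782,-0.4783); ey = (0.4783,0.8782)
P = B + 1.17·ex + -1.12·ey = (3.4913,-1.5956)

3.49 -1.60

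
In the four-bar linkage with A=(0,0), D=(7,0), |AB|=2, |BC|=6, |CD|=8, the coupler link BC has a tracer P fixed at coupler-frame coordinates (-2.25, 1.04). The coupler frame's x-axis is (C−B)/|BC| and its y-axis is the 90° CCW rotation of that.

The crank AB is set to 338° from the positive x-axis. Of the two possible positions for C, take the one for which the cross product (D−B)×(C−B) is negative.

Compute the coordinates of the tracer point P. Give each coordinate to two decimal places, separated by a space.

A=(0,0), D=(7.00,0)
B = A + 2.00·(cos338°, sin338°) = (1.8544, -0.7492)
|BD| = 5.1999
circle(B,6.00) ∩ circle(D,8.00): a=-0.0924, h=5.9993
  candidates: C₊=(0.8985,5.1742) cross=31.196; C₋=(2.6273,-6.6992) cross=-31.196
  mode - wants cross < 0 → take C=(2.6273,-6.6992) (cross=-31.196)
ex = (C−B)/|BC| = (0.1288,-0.9917); ey = (0.9917,0.1288)
P = B + -2.25·ex + 1.04·ey = (2.5959,1.6160)

2.60 1.62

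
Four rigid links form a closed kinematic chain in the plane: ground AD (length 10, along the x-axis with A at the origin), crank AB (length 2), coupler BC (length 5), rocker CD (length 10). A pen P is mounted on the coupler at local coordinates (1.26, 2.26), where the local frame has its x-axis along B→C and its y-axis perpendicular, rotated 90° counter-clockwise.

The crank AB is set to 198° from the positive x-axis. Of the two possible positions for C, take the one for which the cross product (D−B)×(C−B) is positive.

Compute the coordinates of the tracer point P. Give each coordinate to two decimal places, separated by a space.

-3.18 1.63

A=(0,0), D=(10.00,0)
B = A + 2.00·(cos198°, sin198°) = (-1.9021, -0.6180)
|BD| = 11.9181
circle(B,5.00) ∩ circle(D,10.00): a=2.8126, h=4.1339
  candidates: C₊=(0.6923,3.6562) cross=49.269; C₋=(1.1211,-4.6005) cross=-49.269
  mode + wants cross > 0 → take C=(0.6923,3.6562) (cross=49.269)
ex = (C−B)/|BC| = (0.5189,0.8548); ey = (-0.8548,0.5189)
P = B + 1.26·ex + 2.26·ey = (-3.1802,1.6318)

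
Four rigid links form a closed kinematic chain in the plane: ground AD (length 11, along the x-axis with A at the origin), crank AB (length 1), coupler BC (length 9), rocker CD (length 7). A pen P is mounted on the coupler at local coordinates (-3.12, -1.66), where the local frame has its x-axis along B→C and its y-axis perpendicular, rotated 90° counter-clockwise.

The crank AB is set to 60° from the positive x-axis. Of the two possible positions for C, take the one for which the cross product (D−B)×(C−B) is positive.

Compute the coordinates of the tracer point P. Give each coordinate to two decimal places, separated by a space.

A=(0,0), D=(11.00,0)
B = A + 1.00·(cos60°, sin60°) = (0.5000, 0.8660)
|BD| = 10.5357
circle(B,9.00) ∩ circle(D,7.00): a=6.7865, h=5.9113
  candidates: C₊=(7.7494,6.1995) cross=62.280; C₋=(6.7776,-5.5831) cross=-62.280
  mode + wants cross > 0 → take C=(7.7494,6.1995) (cross=62.280)
ex = (C−B)/|BC| = (0.8055,0.5926); ey = (-0.5926,0.8055)
P = B + -3.12·ex + -1.66·ey = (-1.0294,-2.3200)

-1.03 -2.32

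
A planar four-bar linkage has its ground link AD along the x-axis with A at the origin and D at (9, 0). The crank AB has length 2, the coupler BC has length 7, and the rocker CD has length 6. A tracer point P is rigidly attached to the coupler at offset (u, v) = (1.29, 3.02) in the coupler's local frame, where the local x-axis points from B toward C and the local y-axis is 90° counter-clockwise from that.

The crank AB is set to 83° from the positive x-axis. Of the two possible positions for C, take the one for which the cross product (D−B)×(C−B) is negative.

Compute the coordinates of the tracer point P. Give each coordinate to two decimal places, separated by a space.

A=(0,0), D=(9.00,0)
B = A + 2.00·(cos83°, sin83°) = (0.2437, 1.9851)
|BD| = 8.9785
circle(B,7.00) ∩ circle(D,6.00): a=5.2132, h=4.6715
  candidates: C₊=(6.3607,5.3884) cross=41.943; C₋=(4.2951,-3.7234) cross=-41.943
  mode - wants cross < 0 → take C=(4.2951,-3.7234) (cross=-41.943)
ex = (C−B)/|BC| = (0.5788,-0.8155); ey = (0.8155,0.5788)
P = B + 1.29·ex + 3.02·ey = (3.4531,2.6810)

3.45 2.68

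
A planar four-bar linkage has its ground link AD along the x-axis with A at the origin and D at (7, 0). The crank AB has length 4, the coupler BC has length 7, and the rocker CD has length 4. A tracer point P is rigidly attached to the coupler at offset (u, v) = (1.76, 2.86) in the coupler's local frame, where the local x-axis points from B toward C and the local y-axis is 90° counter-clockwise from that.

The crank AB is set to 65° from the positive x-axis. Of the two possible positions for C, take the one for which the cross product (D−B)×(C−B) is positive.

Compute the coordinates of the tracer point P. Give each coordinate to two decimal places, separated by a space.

A=(0,0), D=(7.00,0)
B = A + 4.00·(cos65°, sin65°) = (1.6905, 3.6252)
|BD| = 6.4291
circle(B,7.00) ∩ circle(D,4.00): a=5.7810, h=3.9471
  candidates: C₊=(8.6905,3.6252) cross=25.377; C₋=(4.2391,-2.8943) cross=-25.377
  mode + wants cross > 0 → take C=(8.6905,3.6252) (cross=25.377)
ex = (C−B)/|BC| = (1.0000,-0.0000); ey = (0.0000,1.0000)
P = B + 1.76·ex + 2.86·ey = (3.4505,6.4852)

3.45 6.49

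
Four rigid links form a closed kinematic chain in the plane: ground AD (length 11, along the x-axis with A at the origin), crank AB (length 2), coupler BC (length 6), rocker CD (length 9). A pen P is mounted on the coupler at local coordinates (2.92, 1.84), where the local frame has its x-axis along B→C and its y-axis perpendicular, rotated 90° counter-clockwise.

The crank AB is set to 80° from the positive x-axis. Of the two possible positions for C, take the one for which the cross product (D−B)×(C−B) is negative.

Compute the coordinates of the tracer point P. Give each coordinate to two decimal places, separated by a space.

3.19 0.02

A=(0,0), D=(11.00,0)
B = A + 2.00·(cos80°, sin80°) = (0.3473, 1.9696)
|BD| = 10.8333
circle(B,6.00) ∩ circle(D,9.00): a=3.3397, h=4.9846
  candidates: C₊=(4.5376,6.2640) cross=54.000; C₋=(2.7251,-3.5391) cross=-54.000
  mode - wants cross < 0 → take C=(2.7251,-3.5391) (cross=-54.000)
ex = (C−B)/|BC| = (0.3963,-0.9181); ey = (0.9181,0.3963)
P = B + 2.92·ex + 1.84·ey = (3.1938,0.0179)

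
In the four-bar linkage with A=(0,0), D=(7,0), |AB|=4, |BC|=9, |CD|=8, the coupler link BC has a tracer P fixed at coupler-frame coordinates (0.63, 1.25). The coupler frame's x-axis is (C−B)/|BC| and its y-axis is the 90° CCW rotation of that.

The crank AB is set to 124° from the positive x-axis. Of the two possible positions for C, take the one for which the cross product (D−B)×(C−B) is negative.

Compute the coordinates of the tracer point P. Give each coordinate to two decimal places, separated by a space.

A=(0,0), D=(7.00,0)
B = A + 4.00·(cos124°, sin124°) = (-2.2368, 3.3162)
|BD| = 9.8140
circle(B,9.00) ∩ circle(D,8.00): a=5.7731, h=6.9044
  candidates: C₊=(5.5298,7.8637) cross=67.760; C₋=(0.8638,-5.1329) cross=-67.760
  mode - wants cross < 0 → take C=(0.8638,-5.1329) (cross=-67.760)
ex = (C−B)/|BC| = (0.3445,-0.9388); ey = (0.9388,0.3445)
P = B + 0.63·ex + 1.25·ey = (-0.8463,3.1553)

-0.85 3.16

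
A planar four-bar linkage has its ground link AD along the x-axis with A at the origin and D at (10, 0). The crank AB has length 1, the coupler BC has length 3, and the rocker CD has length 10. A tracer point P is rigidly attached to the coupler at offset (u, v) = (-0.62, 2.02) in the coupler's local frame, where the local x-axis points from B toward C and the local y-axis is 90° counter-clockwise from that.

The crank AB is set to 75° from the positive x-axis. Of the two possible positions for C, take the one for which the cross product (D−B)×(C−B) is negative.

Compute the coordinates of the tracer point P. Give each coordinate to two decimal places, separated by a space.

A=(0,0), D=(10.00,0)
B = A + 1.00·(cos75°, sin75°) = (0.2588, 0.9659)
|BD| = 9.7890
circle(B,3.00) ∩ circle(D,10.00): a=0.2464, h=2.9899
  candidates: C₊=(0.7990,3.9169) cross=29.268; C₋=(0.2090,-2.0337) cross=-29.268
  mode - wants cross < 0 → take C=(0.2090,-2.0337) (cross=-29.268)
ex = (C−B)/|BC| = (-0.0166,-0.9999); ey = (0.9999,-0.0166)
P = B + -0.62·ex + 2.02·ey = (2.2888,1.5523)

2.29 1.55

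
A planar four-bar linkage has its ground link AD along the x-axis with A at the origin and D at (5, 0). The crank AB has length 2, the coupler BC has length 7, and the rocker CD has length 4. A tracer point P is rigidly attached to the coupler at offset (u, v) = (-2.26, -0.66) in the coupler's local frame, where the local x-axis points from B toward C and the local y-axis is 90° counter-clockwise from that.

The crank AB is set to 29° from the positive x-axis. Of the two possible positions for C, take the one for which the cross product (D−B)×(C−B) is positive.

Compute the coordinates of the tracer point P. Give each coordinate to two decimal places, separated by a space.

-0.46 0.16

A=(0,0), D=(5.00,0)
B = A + 2.00·(cos29°, sin29°) = (1.7492, 0.9696)
|BD| = 3.3923
circle(B,7.00) ∩ circle(D,4.00): a=6.5601, h=2.4423
  candidates: C₊=(8.7338,1.4349) cross=8.285; C₋=(7.3376,-3.2459) cross=-8.285
  mode + wants cross > 0 → take C=(8.7338,1.4349) (cross=8.285)
ex = (C−B)/|BC| = (0.9978,0.0665); ey = (-0.0665,0.9978)
P = B + -2.26·ex + -0.66·ey = (-0.4619,0.1608)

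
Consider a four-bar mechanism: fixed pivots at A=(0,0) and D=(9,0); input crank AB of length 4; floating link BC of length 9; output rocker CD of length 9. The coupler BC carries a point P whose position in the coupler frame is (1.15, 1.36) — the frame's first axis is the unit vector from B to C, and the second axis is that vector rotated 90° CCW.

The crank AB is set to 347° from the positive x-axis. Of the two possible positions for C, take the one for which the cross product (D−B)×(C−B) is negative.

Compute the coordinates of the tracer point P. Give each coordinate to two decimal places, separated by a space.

A=(0,0), D=(9.00,0)
B = A + 4.00·(cos347°, sin347°) = (3.8975, -0.8998)
|BD| = 5.1813
circle(B,9.00) ∩ circle(D,9.00): a=2.5906, h=8.6191
  candidates: C₊=(4.9519,8.0382) cross=44.658; C₋=(7.9456,-8.9380) cross=-44.658
  mode - wants cross < 0 → take C=(7.9456,-8.9380) (cross=-44.658)
ex = (C−B)/|BC| = (0.4498,-0.8931); ey = (0.8931,0.4498)
P = B + 1.15·ex + 1.36·ey = (5.6294,-1.3152)

5.63 -1.32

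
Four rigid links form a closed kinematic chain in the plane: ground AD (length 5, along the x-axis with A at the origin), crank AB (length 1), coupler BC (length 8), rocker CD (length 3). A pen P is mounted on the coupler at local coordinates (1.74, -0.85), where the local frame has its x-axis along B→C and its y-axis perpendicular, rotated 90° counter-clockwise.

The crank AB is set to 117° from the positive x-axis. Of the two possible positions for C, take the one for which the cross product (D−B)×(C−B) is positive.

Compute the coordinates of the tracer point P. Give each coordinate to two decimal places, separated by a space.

A=(0,0), D=(5.00,0)
B = A + 1.00·(cos117°, sin117°) = (-0.4540, 0.8910)
|BD| = 5.5263
circle(B,8.00) ∩ circle(D,3.00): a=7.7394, h=2.0254
  candidates: C₊=(7.5107,1.6421) cross=11.193; C₋=(6.8576,-2.3557) cross=-11.193
  mode + wants cross > 0 → take C=(7.5107,1.6421) (cross=11.193)
ex = (C−B)/|BC| = (0.9956,0.0939); ey = (-0.0939,0.9956)
P = B + 1.74·ex + -0.85·ey = (1.3581,0.2081)

1.36 0.21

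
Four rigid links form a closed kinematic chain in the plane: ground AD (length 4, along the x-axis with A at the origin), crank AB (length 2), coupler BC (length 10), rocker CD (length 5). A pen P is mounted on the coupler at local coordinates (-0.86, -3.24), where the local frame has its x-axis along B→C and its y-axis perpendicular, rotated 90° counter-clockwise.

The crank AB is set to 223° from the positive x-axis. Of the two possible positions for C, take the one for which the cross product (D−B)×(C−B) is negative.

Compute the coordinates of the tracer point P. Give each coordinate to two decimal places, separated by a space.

-2.58 -4.52

A=(0,0), D=(4.00,0)
B = A + 2.00·(cos223°, sin223°) = (-1.4627, -1.3640)
|BD| = 5.6304
circle(B,10.00) ∩ circle(D,5.00): a=9.4755, h=3.1962
  candidates: C₊=(6.9562,4.0325) cross=17.996; C₋=(8.5048,-2.1695) cross=-17.996
  mode - wants cross < 0 → take C=(8.5048,-2.1695) (cross=-17.996)
ex = (C−B)/|BC| = (0.9968,-0.0806); ey = (0.0806,0.9968)
P = B + -0.86·ex + -3.24·ey = (-2.5809,-4.5242)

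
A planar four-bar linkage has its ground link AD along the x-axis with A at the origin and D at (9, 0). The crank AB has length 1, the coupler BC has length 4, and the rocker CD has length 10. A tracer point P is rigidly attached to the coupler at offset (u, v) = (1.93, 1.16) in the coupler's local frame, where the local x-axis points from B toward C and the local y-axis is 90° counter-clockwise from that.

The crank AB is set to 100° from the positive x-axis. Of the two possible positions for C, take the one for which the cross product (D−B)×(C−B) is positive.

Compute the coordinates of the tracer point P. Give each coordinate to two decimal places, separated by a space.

-1.09 3.04

A=(0,0), D=(9.00,0)
B = A + 1.00·(cos100°, sin100°) = (-0.1736, 0.9848)
|BD| = 9.2264
circle(B,4.00) ∩ circle(D,10.00): a=0.0610, h=3.9995
  candidates: C₊=(0.3139,4.9550) cross=36.901; C₋=(-0.5399,-2.9984) cross=-36.901
  mode + wants cross > 0 → take C=(0.3139,4.9550) (cross=36.901)
ex = (C−B)/|BC| = (0.1219,0.9925); ey = (-0.9925,0.1219)
P = B + 1.93·ex + 1.16·ey = (-1.0898,3.0418)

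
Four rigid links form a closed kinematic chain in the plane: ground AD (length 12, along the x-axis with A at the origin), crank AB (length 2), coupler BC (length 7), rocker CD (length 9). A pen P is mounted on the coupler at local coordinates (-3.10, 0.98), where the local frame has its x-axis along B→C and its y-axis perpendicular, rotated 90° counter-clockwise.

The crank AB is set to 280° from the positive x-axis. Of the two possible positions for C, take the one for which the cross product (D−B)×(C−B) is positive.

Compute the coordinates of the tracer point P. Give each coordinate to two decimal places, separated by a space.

A=(0,0), D=(12.00,0)
B = A + 2.00·(cos280°, sin280°) = (0.3473, -1.9696)
|BD| = 11.8180
circle(B,7.00) ∩ circle(D,9.00): a=4.5551, h=5.3151
  candidates: C₊=(3.9529,4.0304) cross=62.814; C₋=(5.7246,-6.4513) cross=-62.814
  mode + wants cross > 0 → take C=(3.9529,4.0304) (cross=62.814)
ex = (C−B)/|BC| = (0.5151,0.8571); ey = (-0.8571,0.5151)
P = B + -3.10·ex + 0.98·ey = (-2.0895,-4.1220)

-2.09 -4.12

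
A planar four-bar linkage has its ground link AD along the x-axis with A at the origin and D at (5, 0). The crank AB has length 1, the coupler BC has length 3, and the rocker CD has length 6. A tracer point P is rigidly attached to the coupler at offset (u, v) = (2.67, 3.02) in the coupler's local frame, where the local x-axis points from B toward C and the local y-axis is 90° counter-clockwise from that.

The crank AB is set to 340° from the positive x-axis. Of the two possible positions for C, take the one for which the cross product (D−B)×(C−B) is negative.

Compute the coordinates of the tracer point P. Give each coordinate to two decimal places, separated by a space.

A=(0,0), D=(5.00,0)
B = A + 1.00·(cos340°, sin340°) = (0.9397, -0.3420)
|BD| = 4.0747
circle(B,3.00) ∩ circle(D,6.00): a=-1.2758, h=2.7152
  candidates: C₊=(-0.5595,2.2565) cross=11.064; C₋=(-0.1037,-3.1547) cross=-11.064
  mode - wants cross < 0 → take C=(-0.1037,-3.1547) (cross=-11.064)
ex = (C−B)/|BC| = (-0.3478,-0.9376); ey = (0.9376,-0.3478)
P = B + 2.67·ex + 3.02·ey = (2.8425,-3.8957)

2.84 -3.90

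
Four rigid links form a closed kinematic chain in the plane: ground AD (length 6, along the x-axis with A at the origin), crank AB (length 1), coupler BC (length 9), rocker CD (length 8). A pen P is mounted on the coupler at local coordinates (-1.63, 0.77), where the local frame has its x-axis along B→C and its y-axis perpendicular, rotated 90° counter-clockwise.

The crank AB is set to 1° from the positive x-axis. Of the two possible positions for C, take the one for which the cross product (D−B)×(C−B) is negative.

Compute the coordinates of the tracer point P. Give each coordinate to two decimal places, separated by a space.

0.93 1.82

A=(0,0), D=(6.00,0)
B = A + 1.00·(cos1°, sin1°) = (0.9998, 0.0175)
|BD| = 5.0002
circle(B,9.00) ∩ circle(D,8.00): a=4.2000, h=7.9599
  candidates: C₊=(5.2276,7.9626) cross=39.801; C₋=(5.1721,-7.9570) cross=-39.801
  mode - wants cross < 0 → take C=(5.1721,-7.9570) (cross=-39.801)
ex = (C−B)/|BC| = (0.4636,-0.8861); ey = (0.8861,0.4636)
P = B + -1.63·ex + 0.77·ey = (0.9265,1.8187)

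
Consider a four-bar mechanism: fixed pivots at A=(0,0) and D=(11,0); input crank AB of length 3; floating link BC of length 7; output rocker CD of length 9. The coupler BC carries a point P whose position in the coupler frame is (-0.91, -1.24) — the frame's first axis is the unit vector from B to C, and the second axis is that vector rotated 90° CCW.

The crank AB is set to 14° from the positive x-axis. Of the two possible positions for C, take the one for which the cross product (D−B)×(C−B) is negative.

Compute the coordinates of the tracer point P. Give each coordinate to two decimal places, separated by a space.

1.51 1.35

A=(0,0), D=(11.00,0)
B = A + 3.00·(cos14°, sin14°) = (2.9109, 0.7258)
|BD| = 8.1216
circle(B,7.00) ∩ circle(D,9.00): a=2.0907, h=6.6805
  candidates: C₊=(5.5903,7.1927) cross=54.256; C₋=(4.3963,-6.1148) cross=-54.256
  mode - wants cross < 0 → take C=(4.3963,-6.1148) (cross=-54.256)
ex = (C−B)/|BC| = (0.2122,-0.9772); ey = (0.9772,0.2122)
P = B + -0.91·ex + -1.24·ey = (1.5060,1.3519)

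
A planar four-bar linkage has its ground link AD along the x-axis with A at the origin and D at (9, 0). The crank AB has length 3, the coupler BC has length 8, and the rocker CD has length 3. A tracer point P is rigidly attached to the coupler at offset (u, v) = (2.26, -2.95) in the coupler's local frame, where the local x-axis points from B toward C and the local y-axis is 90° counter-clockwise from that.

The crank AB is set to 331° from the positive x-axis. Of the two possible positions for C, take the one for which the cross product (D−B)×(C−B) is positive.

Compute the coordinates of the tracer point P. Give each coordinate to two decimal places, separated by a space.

6.14 -2.65

A=(0,0), D=(9.00,0)
B = A + 3.00·(cos331°, sin331°) = (2.6239, -1.4544)
|BD| = 6.5399
circle(B,8.00) ∩ circle(D,3.00): a=7.4749, h=2.8506
  candidates: C₊=(9.2776,2.9871) cross=18.643; C₋=(10.5455,-2.5713) cross=-18.643
  mode + wants cross > 0 → take C=(9.2776,2.9871) (cross=18.643)
ex = (C−B)/|BC| = (0.8317,0.5552); ey = (-0.5552,0.8317)
P = B + 2.26·ex + -2.95·ey = (6.1414,-2.6533)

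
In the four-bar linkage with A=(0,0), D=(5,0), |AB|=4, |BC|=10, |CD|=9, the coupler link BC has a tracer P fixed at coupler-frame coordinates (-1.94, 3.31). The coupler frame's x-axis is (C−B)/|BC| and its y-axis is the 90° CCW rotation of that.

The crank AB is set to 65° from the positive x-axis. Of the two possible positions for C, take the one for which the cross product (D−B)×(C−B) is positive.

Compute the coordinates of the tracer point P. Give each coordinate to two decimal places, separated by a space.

-1.10 6.25

A=(0,0), D=(5.00,0)
B = A + 4.00·(cos65°, sin65°) = (1.6905, 3.6252)
|BD| = 4.9087
circle(B,10.00) ∩ circle(D,9.00): a=4.3897, h=8.9850
  candidates: C₊=(11.2858,6.4412) cross=44.105; C₋=(-1.9857,-5.6746) cross=-44.105
  mode + wants cross > 0 → take C=(11.2858,6.4412) (cross=44.105)
ex = (C−B)/|BC| = (0.9595,0.2816); ey = (-0.2816,0.9595)
P = B + -1.94·ex + 3.31·ey = (-1.1031,6.2550)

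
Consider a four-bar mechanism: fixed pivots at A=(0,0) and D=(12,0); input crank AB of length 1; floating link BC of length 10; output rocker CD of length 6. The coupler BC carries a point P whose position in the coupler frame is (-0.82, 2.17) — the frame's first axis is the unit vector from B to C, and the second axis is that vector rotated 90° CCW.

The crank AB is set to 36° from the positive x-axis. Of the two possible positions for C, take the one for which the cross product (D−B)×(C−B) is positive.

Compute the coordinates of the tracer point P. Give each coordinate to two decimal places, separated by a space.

-0.97 2.08

A=(0,0), D=(12.00,0)
B = A + 1.00·(cos36°, sin36°) = (0.8090, 0.5878)
|BD| = 11.2064
circle(B,10.00) ∩ circle(D,6.00): a=8.4587, h=5.3339
  candidates: C₊=(9.5359,5.4706) cross=59.774; C₋=(8.9763,-5.1824) cross=-59.774
  mode + wants cross > 0 → take C=(9.5359,5.4706) (cross=59.774)
ex = (C−B)/|BC| = (0.8727,0.4883); ey = (-0.4883,0.8727)
P = B + -0.82·ex + 2.17·ey = (-0.9662,2.0811)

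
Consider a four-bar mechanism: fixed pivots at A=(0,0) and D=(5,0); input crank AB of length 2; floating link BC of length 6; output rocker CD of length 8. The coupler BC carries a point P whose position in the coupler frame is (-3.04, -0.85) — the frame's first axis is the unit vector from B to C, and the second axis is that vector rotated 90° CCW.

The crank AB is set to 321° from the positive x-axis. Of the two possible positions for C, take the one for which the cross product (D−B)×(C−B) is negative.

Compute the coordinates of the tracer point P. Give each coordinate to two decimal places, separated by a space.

A=(0,0), D=(5.00,0)
B = A + 2.00·(cos321°, sin321°) = (1.5543, -1.2586)
|BD| = 3.6684
circle(B,6.00) ∩ circle(D,8.00): a=-1.9822, h=5.6631
  candidates: C₊=(-2.2506,3.3806) cross=20.775; C₋=(1.6355,-7.2581) cross=-20.775
  mode - wants cross < 0 → take C=(1.6355,-7.2581) (cross=-20.775)
ex = (C−B)/|BC| = (0.0135,-0.9999); ey = (0.9999,0.0135)
P = B + -3.04·ex + -0.85·ey = (0.6632,1.7696)

0.66 1.77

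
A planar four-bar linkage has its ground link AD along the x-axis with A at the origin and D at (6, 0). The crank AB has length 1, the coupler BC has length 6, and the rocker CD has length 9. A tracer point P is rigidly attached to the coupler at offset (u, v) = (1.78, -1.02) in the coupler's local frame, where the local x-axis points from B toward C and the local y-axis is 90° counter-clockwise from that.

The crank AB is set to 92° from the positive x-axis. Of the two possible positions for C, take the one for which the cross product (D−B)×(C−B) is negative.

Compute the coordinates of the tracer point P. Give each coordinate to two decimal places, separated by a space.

-1.49 -0.45

A=(0,0), D=(6.00,0)
B = A + 1.00·(cos92°, sin92°) = (-0.0349, 0.9994)
|BD| = 6.1171
circle(B,6.00) ∩ circle(D,9.00): a=-0.6197, h=5.9679
  candidates: C₊=(0.3288,6.9884) cross=36.506; C₋=(-1.6213,-4.7871) cross=-36.506
  mode - wants cross < 0 → take C=(-1.6213,-4.7871) (cross=-36.506)
ex = (C−B)/|BC| = (-0.2644,-0.9644); ey = (0.9644,-0.2644)
P = B + 1.78·ex + -1.02·ey = (-1.4892,-0.4476)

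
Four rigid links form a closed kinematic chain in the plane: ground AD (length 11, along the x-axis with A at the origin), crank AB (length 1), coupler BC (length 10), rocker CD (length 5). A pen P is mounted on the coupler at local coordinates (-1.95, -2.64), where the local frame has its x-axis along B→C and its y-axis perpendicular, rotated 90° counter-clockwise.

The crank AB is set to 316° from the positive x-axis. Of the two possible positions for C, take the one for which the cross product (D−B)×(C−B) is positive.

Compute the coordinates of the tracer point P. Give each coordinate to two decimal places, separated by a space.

0.48 -3.97

A=(0,0), D=(11.00,0)
B = A + 1.00·(cos316°, sin316°) = (0.7193, -0.6947)
|BD| = 10.3041
circle(B,10.00) ∩ circle(D,5.00): a=8.7914, h=4.7657
  candidates: C₊=(9.1694,4.6529) cross=49.106; C₋=(9.8120,-4.8568) cross=-49.106
  mode + wants cross > 0 → take C=(9.1694,4.6529) (cross=49.106)
ex = (C−B)/|BC| = (0.8450,0.5348); ey = (-0.5348,0.8450)
P = B + -1.95·ex + -2.64·ey = (0.4833,-3.9682)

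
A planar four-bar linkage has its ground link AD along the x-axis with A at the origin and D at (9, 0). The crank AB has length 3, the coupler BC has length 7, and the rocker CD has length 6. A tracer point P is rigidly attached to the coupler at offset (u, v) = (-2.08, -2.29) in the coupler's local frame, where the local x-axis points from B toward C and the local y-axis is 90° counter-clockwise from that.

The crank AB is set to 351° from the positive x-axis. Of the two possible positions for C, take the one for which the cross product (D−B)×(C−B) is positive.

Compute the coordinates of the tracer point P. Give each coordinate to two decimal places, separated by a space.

3.83 -3.44

A=(0,0), D=(9.00,0)
B = A + 3.00·(cos351°, sin351°) = (2.9631, -0.4693)
|BD| = 6.0551
circle(B,7.00) ∩ circle(D,6.00): a=4.1010, h=5.6729
  candidates: C₊=(6.6121,5.5044) cross=34.350; C₋=(7.4914,-5.8073) cross=-34.350
  mode + wants cross > 0 → take C=(6.6121,5.5044) (cross=34.350)
ex = (C−B)/|BC| = (0.5213,0.8534); ey = (-0.8534,0.5213)
P = B + -2.08·ex + -2.29·ey = (3.8330,-3.4381)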